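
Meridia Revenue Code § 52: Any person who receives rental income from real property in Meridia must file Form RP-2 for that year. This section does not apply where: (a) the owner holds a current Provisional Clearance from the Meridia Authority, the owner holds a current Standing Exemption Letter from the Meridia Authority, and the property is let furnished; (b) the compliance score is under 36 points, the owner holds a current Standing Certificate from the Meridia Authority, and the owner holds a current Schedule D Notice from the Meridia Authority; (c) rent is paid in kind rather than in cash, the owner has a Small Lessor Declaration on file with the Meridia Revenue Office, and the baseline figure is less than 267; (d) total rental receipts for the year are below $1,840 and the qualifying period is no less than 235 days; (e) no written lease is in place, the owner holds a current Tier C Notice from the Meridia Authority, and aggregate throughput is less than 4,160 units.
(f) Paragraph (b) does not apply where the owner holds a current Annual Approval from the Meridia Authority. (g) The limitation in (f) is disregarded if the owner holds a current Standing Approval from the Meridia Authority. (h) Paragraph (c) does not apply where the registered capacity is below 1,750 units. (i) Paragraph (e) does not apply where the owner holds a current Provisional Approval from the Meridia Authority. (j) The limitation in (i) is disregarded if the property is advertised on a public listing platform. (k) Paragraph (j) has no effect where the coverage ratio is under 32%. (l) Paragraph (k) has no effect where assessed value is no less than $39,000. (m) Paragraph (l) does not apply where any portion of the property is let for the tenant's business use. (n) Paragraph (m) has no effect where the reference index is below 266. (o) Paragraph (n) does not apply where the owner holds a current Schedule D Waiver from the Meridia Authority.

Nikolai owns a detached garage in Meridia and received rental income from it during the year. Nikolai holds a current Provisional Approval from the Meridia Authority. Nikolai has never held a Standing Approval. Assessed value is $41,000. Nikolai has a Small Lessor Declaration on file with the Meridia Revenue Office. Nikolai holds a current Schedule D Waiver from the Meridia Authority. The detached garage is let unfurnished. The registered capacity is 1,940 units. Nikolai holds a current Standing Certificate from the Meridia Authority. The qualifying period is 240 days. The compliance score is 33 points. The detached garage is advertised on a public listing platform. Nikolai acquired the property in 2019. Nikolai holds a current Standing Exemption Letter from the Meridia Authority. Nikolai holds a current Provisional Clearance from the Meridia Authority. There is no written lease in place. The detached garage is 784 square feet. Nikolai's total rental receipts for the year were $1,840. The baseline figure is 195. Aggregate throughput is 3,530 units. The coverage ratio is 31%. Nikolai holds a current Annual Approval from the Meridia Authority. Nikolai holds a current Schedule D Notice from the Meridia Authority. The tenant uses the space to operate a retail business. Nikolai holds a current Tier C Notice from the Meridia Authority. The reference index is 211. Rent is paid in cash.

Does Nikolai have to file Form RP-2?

Exception (a) requires that the property is let furnished; but the property is let unfurnished, so (a) is unavailable.
Exception (b)'s conditions are all satisfied: the compliance score is 33 points, under the 36 points limit; a current Standing Certificate is held; a current Schedule D Notice is held. Turning to paragraphs (f)–(g): (f) is engaged — a current Annual Approval is held. (g) is not triggered (the Standing Approval is not current), so (f) stands. So (b) is unavailable.
Exception (c) does not apply: rent is paid in cash.
Exception (d) does not apply: total rental receipts for the year are $1,840, not below $1,840.
Exception (e): there is no written lease; a current Tier C Notice is held; aggregate throughput is 3,530 units, less than the 4,160 units limit — every condition holds. Turning to paragraphs (i)–(o): (i) applies — a current Provisional Approval is held. (j) would limit (i) — the property is publicly advertised — but (k) sets (j) aside: (k) is engaged — the coverage ratio is 31%, under the 32% limit. (l) would limit (k) — assessed value is $41,000, meeting the $39,000 threshold — but (m) sets (l) aside: (m) operates against (l): the space is let for business use. (n) is engaged (the reference index is 211, below the 266 limit), but yields to (o): (o) operates against (n): a current Schedule D Waiver is held. Exception (e) does not apply.
Every exception is unavailable, so the rule governs.

Yes — Nikolai must file Form RP-2.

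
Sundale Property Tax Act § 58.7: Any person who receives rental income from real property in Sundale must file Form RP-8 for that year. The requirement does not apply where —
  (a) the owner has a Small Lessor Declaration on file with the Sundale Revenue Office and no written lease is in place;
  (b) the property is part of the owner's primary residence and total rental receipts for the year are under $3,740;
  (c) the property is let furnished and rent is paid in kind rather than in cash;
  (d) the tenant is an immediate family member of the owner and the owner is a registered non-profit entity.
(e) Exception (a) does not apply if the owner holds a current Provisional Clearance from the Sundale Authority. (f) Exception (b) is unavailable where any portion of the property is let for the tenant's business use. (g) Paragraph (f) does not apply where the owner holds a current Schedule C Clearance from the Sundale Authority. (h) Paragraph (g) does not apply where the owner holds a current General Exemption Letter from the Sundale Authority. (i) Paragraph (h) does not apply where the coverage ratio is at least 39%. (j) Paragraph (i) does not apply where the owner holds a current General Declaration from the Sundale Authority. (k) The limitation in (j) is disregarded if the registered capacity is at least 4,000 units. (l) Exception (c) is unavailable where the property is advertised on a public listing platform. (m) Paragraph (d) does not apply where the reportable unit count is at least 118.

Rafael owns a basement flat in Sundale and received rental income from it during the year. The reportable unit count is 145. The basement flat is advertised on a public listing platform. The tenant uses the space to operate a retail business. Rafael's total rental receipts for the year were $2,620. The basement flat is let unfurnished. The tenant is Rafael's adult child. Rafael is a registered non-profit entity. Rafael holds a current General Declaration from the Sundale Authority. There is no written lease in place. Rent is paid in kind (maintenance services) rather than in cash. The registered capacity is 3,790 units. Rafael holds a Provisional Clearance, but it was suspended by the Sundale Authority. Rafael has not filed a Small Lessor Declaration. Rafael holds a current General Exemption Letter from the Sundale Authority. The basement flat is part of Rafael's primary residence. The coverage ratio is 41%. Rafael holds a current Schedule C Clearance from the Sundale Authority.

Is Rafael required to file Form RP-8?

Yes — Rafael must file Form RP-8.

Exception (a) does not apply: no Small Lessor Declaration is on file.
Exception (b)'s conditions are all satisfied: the basement flat is part of the primary residence; total rental receipts for the year are $2,620, under the $3,740 limit. However, paragraphs (f)–(k) must be considered: (f) operates against (b): the space is let for business use. (g) would limit (f) — a current Schedule C Clearance is held — but (h) sets (g) aside: (h) applies — a current General Exemption Letter is held. (i) would limit (h) — the coverage ratio is 41%, meeting the 39% threshold — but (j) sets (i) aside: (j) operates against (i): a current General Declaration is held. (k) is inapplicable (the registered capacity is 3,790 units, short of 4,000 units), so (j) stands. So (b) is unavailable.
Exception (c) does not apply: the property is let unfurnished.
Exception (d)'s conditions are all satisfied: the tenant is an immediate family member; Rafael is a registered non-profit. But: (m) operates against (d): the reportable unit count is 145, meeting the 118 threshold. So (d) is unavailable.
No exception applies. The general rule governs.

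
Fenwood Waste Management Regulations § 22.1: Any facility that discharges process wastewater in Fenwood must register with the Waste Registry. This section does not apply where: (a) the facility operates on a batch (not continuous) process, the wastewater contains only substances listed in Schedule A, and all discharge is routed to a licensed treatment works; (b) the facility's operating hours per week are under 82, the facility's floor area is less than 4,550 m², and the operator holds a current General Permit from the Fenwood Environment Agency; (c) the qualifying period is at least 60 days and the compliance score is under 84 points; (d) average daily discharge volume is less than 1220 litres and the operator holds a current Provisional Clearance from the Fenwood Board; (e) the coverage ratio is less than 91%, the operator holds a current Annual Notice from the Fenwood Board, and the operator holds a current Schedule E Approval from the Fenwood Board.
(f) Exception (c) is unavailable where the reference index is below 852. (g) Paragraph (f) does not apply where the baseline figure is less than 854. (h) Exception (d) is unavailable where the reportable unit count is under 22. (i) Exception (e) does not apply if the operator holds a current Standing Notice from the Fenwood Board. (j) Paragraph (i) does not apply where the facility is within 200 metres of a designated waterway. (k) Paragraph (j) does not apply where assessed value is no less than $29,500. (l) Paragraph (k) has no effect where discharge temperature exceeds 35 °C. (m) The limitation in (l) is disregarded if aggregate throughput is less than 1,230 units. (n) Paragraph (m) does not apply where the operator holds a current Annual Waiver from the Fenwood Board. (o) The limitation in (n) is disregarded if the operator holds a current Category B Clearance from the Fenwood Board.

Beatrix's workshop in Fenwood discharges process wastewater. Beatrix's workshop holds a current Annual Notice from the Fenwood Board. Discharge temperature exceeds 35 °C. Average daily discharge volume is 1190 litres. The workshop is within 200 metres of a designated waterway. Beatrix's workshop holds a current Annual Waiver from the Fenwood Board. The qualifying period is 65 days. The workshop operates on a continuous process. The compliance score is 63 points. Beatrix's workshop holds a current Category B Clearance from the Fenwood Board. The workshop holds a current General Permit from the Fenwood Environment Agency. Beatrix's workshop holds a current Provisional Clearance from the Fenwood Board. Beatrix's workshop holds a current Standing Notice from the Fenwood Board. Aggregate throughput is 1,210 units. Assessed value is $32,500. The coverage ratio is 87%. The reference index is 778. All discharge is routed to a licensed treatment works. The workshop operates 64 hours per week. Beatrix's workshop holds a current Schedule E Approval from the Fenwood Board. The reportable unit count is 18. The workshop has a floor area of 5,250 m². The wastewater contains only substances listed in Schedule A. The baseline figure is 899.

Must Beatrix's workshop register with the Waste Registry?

Exception (a) does not apply: the facility operates on a continuous process.
Exception (b) does not apply: the facility's floor area is 5,250 m², not less than 4,550 m².
Exception (c)'s conditions are all satisfied: the qualifying period is 65 days, meeting the 60 days threshold; the compliance score is 63 points, under the 84 points limit. However, paragraphs (f)–(g) must be considered: (f) operates against (c): the reference index is 778, below the 852 limit. (g), which would lift (f), is inapplicable — the baseline figure is 899, not less than 854. So (c) is unavailable.
Exception (d) is satisfied on its face — average daily discharge volume is 1190 litres, less than the 1220 litres limit; a current Provisional Clearance is held. But: (h) is triggered — the reportable unit count is 18, under the 22 limit. So (d) is unavailable.
Exception (e)'s conditions are all satisfied: the coverage ratio is 87%, less than the 91% limit; a current Annual Notice is held; a current Schedule E Approval is held. However, paragraphs (i)–(o) must be considered: (i) operates against (e): a current Standing Notice is held. (j) is triggered (the workshop is within 200 m of a designated waterway), but yields to (k): (k) applies — assessed value is $32,500, meeting the $29,500 threshold. (l) operates (discharge temperature exceeds 35 °C), but is set aside by (m): (m) operates — aggregate throughput is 1,210 units, less than the 1,230 units limit. (n) would limit (m) — a current Annual Waiver is held — but (o) sets (n) aside: (o) operates — a current Category B Clearance is held. (e) is therefore removed.
None of the exceptions is available; § 22.1 applies in full.

Yes — Beatrix's workshop must register with the Waste Registry.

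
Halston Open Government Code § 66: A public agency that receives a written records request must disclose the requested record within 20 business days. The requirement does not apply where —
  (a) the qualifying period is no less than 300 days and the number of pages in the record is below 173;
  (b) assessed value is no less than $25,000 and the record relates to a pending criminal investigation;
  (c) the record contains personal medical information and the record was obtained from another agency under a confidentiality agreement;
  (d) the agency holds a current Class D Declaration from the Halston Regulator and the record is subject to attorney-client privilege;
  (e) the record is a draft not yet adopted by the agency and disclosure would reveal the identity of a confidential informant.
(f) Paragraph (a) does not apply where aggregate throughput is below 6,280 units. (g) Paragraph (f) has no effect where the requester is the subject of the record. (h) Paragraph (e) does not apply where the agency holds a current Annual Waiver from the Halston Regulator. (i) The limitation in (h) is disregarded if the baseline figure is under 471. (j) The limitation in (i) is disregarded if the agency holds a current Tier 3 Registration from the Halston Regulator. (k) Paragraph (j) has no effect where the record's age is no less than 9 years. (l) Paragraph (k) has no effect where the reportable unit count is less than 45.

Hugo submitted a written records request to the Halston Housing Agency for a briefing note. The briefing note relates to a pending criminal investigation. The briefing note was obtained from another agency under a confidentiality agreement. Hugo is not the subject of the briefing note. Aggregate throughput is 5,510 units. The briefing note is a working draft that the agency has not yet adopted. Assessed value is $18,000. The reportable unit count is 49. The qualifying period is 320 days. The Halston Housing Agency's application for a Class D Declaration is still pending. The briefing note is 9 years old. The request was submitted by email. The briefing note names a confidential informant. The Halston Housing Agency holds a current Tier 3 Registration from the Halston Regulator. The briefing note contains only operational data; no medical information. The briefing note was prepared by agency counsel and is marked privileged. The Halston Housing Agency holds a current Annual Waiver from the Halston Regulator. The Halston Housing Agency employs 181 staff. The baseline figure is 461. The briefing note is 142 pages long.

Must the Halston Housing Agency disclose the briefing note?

No — exception (e) applies; the Halston Housing Agency is not required to disclose the briefing note.

Exception (a)'s conditions are all satisfied: the qualifying period is 320 days, meeting the 300 days threshold; the number of pages in the record is 142, below the 173 limit. But: (f) operates against (a): aggregate throughput is 5,510 units, below the 6,280 units limit. (g) does not operate here (Hugo is not the subject of the briefing note), so (f) stands. (a) is therefore removed.
Exception (b) fails — assessed value is $18,000, short of $25,000.
Exception (c) does not apply: the briefing note contains only operational data.
Exception (d) fails — the Class D Declaration is not current.
Exception (e) is satisfied on its face — the briefing note is an unadopted draft; the briefing note names a confidential informant. As to paragraphs (h)–(l): (h) is triggered (a current Annual Waiver is held), but yields to (i): (i) is engaged — the baseline figure is 461, under the 471 limit. (j) operates (a current Tier 3 Registration is held), but is itself disapplied by (k): (k) operates — the record's age is 9 years, meeting the 9 years threshold. (l) does not operate here (the reportable unit count is 49, not less than 45), so (k) stands. So (e) applies.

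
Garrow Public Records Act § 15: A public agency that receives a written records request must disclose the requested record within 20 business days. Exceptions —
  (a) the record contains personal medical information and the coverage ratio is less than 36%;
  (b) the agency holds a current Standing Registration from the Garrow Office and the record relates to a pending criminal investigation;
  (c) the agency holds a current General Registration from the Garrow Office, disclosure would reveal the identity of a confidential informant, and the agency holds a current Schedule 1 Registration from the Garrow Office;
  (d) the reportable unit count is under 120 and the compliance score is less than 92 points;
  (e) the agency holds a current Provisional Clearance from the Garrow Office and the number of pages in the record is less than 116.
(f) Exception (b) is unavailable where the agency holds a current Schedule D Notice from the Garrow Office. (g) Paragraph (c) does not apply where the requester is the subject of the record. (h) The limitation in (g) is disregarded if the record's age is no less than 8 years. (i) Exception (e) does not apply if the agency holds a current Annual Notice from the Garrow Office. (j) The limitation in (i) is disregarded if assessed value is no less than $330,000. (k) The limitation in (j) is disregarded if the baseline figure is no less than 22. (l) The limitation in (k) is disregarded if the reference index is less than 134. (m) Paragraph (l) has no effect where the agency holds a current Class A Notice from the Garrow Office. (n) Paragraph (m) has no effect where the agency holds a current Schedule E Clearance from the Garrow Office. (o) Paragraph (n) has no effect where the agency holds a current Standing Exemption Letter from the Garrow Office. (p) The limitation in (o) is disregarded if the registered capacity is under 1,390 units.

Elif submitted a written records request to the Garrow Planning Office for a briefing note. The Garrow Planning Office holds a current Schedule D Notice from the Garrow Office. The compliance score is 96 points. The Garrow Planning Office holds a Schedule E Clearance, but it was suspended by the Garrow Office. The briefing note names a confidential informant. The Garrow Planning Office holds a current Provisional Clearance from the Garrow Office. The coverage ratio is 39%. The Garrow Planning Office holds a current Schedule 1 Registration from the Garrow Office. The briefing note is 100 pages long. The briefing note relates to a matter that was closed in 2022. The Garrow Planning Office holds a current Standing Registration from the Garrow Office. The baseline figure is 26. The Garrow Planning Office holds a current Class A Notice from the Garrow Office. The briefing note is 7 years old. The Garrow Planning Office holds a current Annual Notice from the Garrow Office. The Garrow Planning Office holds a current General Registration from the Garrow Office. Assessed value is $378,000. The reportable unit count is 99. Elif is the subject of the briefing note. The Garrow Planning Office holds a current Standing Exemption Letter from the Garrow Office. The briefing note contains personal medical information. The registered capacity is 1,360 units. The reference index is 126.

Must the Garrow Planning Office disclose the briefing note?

Yes — the Garrow Planning Office must disclose the briefing note.

Exception (a) fails — the coverage ratio is 39%, not less than 36%.
Exception (b) requires that the record relates to a pending criminal investigation; but the briefing note relates to a closed matter, so (b) is unavailable.
Exception (c)'s conditions are all satisfied: a current General Registration is held; the briefing note names a confidential informant; a current Schedule 1 Registration is held. But applying paragraphs (g)–(h): (g) operates against (c): Elif is the subject of the briefing note. (h), which would lift (g), is inapplicable — the record's age is 7 years, short of 8 years. (c) is therefore removed.
Exception (d) does not apply: the compliance score is 96 points, not less than 92 points.
Exception (e) is satisfied on its face — a current Provisional Clearance is held; the number of pages in the record is 100, less than the 116 limit. But applying paragraphs (i)–(p): (i) is triggered — a current Annual Notice is held. (j) would limit (i) — assessed value is $378,000, meeting the $330,000 threshold — but (k) sets (j) aside: (k) operates against (j): the baseline figure is 26, meeting the 22 threshold. (l) would limit (k) — the reference index is 126, less than the 134 limit — but (m) sets (l) aside: (m) applies — a current Class A Notice is held. (n), which would lift (m), does not operate here — there is no Schedule E Clearance in force. Exception (e) does not apply.
Every exception is unavailable, so the rule governs.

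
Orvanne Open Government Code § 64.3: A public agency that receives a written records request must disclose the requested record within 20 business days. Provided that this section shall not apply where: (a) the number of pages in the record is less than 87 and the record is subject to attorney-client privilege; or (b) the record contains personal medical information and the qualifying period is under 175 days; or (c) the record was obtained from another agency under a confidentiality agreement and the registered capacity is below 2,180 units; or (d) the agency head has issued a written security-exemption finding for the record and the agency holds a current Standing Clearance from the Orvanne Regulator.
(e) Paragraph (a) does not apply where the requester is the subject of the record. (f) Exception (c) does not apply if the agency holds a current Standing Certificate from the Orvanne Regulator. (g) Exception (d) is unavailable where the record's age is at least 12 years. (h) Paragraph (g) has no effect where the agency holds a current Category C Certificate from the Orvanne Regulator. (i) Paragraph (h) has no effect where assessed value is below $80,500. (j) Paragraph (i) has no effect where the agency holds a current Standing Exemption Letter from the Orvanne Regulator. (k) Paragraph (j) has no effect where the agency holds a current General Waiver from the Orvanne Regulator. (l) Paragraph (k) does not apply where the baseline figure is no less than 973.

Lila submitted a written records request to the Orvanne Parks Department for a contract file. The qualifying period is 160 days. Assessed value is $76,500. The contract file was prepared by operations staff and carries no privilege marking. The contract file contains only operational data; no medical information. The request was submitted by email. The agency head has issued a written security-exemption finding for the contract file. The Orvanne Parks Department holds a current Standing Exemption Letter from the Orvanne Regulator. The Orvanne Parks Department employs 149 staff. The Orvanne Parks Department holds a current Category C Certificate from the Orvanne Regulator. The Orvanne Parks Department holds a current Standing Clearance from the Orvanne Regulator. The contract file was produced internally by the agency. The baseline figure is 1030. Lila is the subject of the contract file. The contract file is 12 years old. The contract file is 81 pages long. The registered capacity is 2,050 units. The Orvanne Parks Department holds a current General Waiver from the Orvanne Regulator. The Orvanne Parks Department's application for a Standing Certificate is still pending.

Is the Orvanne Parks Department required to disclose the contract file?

No — exception (d) applies; the Orvanne Parks Department is not required to disclose the contract file.

Exception (a) fails — the contract file carries no privilege marking.
Exception (b) fails — the contract file contains only operational data.
Exception (c) requires that the record was obtained from another agency under a confidentiality agreement; but the contract file was produced internally, so (c) is unavailable.
Exception (d) is satisfied on its face — a written security-exemption finding has been issued; a current Standing Clearance is held. Considering the limiting provisions: (g) operates (the record's age is 12 years, meeting the 12 years threshold), but is displaced by (h): (h) operates against (g): a current Category C Certificate is held. (i) would limit (h) — assessed value is $76,500, below the $80,500 limit — but (j) sets (i) aside: (j) is engaged — a current Standing Exemption Letter is held. (k) is triggered (a current General Waiver is held), but is overridden by (l): (l) is triggered — the baseline figure is 1,030, meeting the 973 threshold. (d) remains available.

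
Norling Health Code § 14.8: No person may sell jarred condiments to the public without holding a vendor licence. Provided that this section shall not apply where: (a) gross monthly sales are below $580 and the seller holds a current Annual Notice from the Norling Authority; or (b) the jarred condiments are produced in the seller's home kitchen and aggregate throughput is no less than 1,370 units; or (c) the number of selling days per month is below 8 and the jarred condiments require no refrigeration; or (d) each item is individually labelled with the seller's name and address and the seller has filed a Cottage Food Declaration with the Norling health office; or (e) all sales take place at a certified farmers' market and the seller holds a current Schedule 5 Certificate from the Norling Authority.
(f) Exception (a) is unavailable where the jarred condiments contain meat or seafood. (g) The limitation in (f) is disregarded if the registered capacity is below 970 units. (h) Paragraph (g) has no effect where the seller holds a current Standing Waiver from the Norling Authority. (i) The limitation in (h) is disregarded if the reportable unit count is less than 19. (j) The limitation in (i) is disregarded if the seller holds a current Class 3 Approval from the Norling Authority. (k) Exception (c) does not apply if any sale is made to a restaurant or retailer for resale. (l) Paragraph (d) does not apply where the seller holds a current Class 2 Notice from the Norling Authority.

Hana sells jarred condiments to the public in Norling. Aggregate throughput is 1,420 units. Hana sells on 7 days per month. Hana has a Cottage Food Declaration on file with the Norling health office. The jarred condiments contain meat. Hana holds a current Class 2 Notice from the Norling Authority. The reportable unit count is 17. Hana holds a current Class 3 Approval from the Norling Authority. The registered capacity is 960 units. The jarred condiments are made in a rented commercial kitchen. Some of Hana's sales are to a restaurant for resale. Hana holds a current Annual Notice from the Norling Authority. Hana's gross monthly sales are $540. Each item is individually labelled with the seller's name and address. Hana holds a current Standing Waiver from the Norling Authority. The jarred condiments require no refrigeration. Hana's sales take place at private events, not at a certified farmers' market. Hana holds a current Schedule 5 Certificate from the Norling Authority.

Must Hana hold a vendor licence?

Yes — Hana must hold a vendor licence.

Exception (a) is satisfied on its face — gross monthly sales are $540, below the $580 limit; a current Annual Notice is held. But: (f) operates — the jarred condiments contain meat. (g) would limit (f) — the registered capacity is 960 units, below the 970 units limit — but (h) sets (g) aside: (h) operates against (g): a current Standing Waiver is held. (i) would limit (h) — the reportable unit count is 17, less than the 19 limit — but (j) sets (i) aside: (j) operates against (i): a current Class 3 Approval is held. Exception (a) does not apply.
Exception (b) fails — the jarred condiments are made in a commercial kitchen, not a home kitchen.
Exception (c) is satisfied on its face — the number of selling days per month is 7, below the 8 limit; the jarred condiments are shelf-stable. But: (k) is triggered — some sales are to a restaurant for resale. So (c) is unavailable.
Exception (d)'s conditions are all satisfied: items are individually labelled; a Cottage Food Declaration is on file. But: (l) operates against (d): a current Class 2 Notice is held. (d) is therefore removed.
Exception (e) does not apply: sales are at private events, not a certified farmers' market.
No exception applies. The general rule governs.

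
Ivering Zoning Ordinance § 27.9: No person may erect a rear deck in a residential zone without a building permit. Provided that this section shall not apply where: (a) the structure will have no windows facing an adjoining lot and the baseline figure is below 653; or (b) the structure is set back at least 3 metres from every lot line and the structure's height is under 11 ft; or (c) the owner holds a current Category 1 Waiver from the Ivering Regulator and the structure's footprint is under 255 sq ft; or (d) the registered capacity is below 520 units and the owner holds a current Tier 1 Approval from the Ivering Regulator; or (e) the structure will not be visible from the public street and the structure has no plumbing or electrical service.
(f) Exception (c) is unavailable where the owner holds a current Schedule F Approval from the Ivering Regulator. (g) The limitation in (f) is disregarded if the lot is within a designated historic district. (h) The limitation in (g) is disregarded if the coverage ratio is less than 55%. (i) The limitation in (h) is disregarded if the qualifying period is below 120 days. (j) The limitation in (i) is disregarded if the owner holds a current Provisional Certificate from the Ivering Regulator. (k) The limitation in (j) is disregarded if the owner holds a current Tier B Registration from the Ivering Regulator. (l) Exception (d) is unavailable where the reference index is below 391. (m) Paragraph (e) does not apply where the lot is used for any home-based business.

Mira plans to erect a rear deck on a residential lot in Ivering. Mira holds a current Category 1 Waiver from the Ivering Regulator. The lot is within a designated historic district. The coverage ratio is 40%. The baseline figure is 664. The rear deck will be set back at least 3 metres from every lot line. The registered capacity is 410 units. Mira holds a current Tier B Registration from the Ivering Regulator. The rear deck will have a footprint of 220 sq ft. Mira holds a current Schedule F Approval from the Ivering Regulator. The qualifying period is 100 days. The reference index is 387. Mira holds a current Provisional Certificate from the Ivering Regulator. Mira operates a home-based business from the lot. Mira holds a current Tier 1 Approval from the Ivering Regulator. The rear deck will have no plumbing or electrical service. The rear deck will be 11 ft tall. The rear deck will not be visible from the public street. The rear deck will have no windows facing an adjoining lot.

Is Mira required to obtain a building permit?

No — exception (c) applies; Mira does not need a building permit.

Exception (a) fails — the baseline figure is 664, not below 653.
Exception (b) requires that the structure's height is under 11 ft; but the structure's height is 11 ft, not under 11 ft, so (b) is unavailable.
Exception (c) is satisfied on its face — a current Category 1 Waiver is held; the structure's footprint is 220 sq ft, under the 255 sq ft limit. Considering the limiting provisions: (f) is triggered (a current Schedule F Approval is held), but yields to (g): (g) operates against (f): the lot is in a historic district. (h) would limit (g) — the coverage ratio is 40%, less than the 55% limit — but (i) sets (h) aside: (i) operates against (h): the qualifying period is 100 days, below the 120 days limit. (j) would limit (i) — a current Provisional Certificate is held — but (k) sets (j) aside: (k) operates — a current Tier B Registration is held. So (c) applies.
Exception (d)'s conditions are all satisfied: the registered capacity is 410 units, below the 520 units limit; a current Tier 1 Approval is held. Turning to paragraph (l): (l) is triggered — the reference index is 387, below the 391 limit. (d) is therefore removed.
All of (e)'s requirements are met (the structure will not be visible from the street; there is no plumbing or electrical service). Turning to paragraph (m): (m) operates — a home-based business operates on the lot. Exception (e) does not apply.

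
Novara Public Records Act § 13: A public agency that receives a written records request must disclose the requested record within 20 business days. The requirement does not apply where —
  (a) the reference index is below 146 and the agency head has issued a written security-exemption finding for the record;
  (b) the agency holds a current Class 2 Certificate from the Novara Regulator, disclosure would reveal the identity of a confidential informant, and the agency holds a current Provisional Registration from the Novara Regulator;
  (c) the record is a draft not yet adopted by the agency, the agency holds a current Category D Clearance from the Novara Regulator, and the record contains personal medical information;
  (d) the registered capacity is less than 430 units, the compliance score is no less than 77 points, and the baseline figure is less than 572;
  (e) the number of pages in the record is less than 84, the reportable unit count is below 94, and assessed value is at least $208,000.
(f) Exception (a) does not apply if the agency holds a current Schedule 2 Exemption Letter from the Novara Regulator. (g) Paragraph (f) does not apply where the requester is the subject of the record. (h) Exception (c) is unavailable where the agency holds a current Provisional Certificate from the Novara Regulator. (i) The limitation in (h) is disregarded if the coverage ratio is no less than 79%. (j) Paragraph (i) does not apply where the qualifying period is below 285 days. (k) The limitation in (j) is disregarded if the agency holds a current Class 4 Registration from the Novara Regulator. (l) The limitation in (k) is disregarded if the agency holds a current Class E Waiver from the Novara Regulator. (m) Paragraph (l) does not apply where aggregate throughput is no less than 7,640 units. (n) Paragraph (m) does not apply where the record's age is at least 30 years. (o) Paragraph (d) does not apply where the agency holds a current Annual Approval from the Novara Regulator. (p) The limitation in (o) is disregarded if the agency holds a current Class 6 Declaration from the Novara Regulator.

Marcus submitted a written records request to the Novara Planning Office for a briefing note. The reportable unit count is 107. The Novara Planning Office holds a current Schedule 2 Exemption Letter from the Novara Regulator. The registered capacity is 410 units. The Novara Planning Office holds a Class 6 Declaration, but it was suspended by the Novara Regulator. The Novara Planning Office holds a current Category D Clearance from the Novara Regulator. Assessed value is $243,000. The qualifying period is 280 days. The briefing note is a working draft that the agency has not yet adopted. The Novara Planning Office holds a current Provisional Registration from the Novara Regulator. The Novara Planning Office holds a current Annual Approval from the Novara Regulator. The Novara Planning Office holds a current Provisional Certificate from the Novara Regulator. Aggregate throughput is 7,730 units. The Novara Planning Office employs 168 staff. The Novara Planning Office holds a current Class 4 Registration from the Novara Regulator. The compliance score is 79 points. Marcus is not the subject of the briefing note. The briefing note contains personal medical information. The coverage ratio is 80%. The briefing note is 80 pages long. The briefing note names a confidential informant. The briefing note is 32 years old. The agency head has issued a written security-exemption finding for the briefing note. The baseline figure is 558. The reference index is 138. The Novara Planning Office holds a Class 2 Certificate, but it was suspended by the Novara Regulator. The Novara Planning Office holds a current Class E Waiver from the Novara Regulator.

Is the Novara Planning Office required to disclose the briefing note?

Exception (a) is satisfied on its face — the reference index is 138, below the 146 limit; a written security-exemption finding has been issued. Turning to paragraphs (f)–(g): (f) operates against (a): a current Schedule 2 Exemption Letter is held. (g) is not triggered (Marcus is not the subject of the briefing note), so (f) stands. Exception (a) does not apply.
Exception (b) does not apply: no current Class 2 Certificate is held.
Exception (c)'s conditions are all satisfied: the briefing note is an unadopted draft; a current Category D Clearance is held; the briefing note contains personal medical information. But: (h) operates — a current Provisional Certificate is held. (i) is engaged (the coverage ratio is 80%, meeting the 79% threshold), but is set aside by (j): (j) applies — the qualifying period is 280 days, below the 285 days limit. (k) is triggered (a current Class 4 Registration is held), but is overridden by (l): (l) operates against (k): a current Class E Waiver is held. (m) operates (aggregate throughput is 7,730 units, meeting the 7,640 units threshold), but is displaced by (n): (n) operates against (m): the record's age is 32 years, meeting the 30 years threshold. So (c) is unavailable.
All of (d)'s requirements are met (the registered capacity is 410 units, less than the 430 units limit; the compliance score is 79 points, meeting the 77 points threshold; the baseline figure is 558, less than the 572 limit). But applying paragraphs (o)–(p): (o) applies — a current Annual Approval is held. (p) is not engaged (no current Class 6 Declaration is held), so (o) stands. Exception (d) does not apply.
Exception (e) requires that the reportable unit count is below 94; but the reportable unit count is 107, not below 94, so (e) is unavailable.
None of the exceptions is available; § 13 applies in full.

Yes — the Novara Planning Office must disclose the briefing note.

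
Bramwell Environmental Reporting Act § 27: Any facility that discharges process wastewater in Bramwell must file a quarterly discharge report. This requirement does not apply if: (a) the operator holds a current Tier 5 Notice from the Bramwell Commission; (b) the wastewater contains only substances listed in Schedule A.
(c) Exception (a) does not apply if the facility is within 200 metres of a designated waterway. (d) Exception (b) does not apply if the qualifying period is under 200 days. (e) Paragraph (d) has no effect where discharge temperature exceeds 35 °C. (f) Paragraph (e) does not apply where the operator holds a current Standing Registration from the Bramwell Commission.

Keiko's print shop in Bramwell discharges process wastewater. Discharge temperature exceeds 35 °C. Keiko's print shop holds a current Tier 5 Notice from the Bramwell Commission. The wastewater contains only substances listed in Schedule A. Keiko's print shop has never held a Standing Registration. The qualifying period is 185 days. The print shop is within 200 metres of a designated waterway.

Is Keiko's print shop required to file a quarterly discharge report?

No — exception (b) applies; Keiko's print shop is not required to file a quarterly discharge report.

All of (a)'s requirements are met (a current Tier 5 Notice is held). Turning to paragraph (c): (c) operates against (a): the print shop is within 200 m of a designated waterway. Exception (a) does not apply.
Exception (b): the wastewater is Schedule-A-only — every condition holds. Applying paragraphs (d)–(f): (d) is triggered (the qualifying period is 185 days, under the 200 days limit), but is set aside by (e): (e) operates — discharge temperature exceeds 35 °C. (f), which would lift (e), is not triggered — there is no Standing Registration in force. So (b) applies.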